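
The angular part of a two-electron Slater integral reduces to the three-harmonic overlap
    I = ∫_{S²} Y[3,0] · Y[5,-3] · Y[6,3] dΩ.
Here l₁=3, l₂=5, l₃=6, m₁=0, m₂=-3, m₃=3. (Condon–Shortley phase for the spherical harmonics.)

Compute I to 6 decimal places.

0.036034

m-sum 0 ✓  L=14 even ✓  2≤6≤8 ✓
Π(2lᵢ+1) = 7×11×13 = 1001
triangle coeff Δ(3,5,6) = 1/675675
Σ_t [0,2]: t=0:+1/8640 t=1:−1/2304 t=2:+1/8640 = -7/34560
(3j)²=7/429 [(3 5 6; 0 0 0)], sign=-1
Σ_t [0,2]: t=0:+1/17280 t=1:−1/20160 t=2:+1/483840 = 1/96768
(3j)²=1/1001 [(3 5 6; 0 -3 3)], sign=-1
⇒ 4πI² = 7/429
I = (+1)√(7/429/(4π)) = 0.03603425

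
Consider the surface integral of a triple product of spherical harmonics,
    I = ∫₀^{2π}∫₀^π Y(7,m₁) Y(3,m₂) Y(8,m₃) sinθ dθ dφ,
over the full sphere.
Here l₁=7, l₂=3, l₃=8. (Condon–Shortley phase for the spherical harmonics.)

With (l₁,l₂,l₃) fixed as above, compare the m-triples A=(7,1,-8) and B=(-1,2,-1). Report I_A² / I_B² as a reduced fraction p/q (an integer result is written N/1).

1183/384

l's match ⇒ only the (l;m) 3-j factors differ between A and B.
A: triangle coeff Δ(7,3,8) = 1/5290740; Σ_t [0,0]: t=0:+1/22992076800 = 1/22992076800; (3j)²=91/2907 [(7 3 8; 7 1 -8)], sign=+1
B: triangle coeff Δ(7,3,8) = 1/5290740; Σ_t [1,2]: t=1:−1/14515200 t=2:+1/6220800 = 1/10886400; (3j)²=128/12597 [(7 3 8; -1 2 -1)], sign=-1
I_A²/I_B² = (91/2907)/(128/12597) = 1183/384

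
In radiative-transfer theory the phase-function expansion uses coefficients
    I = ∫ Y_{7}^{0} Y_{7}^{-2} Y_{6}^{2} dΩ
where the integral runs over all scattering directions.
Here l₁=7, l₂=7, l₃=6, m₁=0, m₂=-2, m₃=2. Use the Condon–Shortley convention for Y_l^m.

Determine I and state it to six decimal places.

Rules hold: Σm=0, L=20 even, 0≤6≤14.
N = 15·15·13 = 2925
Δ = 8!·6!·6!/21! = 1/2444321880
Racah Σ t=1..7: t=1:−1/2612736000 t=2:+1/20736000 t=3:−1/1658880 t=4:+1/746496 t=5:−1/1658880 t=6:+1/20736000 t=7:−1/2612736000 = 1/4354560
⇒ 3j(7 7 6; 0 0 0)² = 1000/138567, sgn +1
Racah Σ t=1..5: t=1:−1/174182400 t=2:+1/6220800 t=3:−1/1658880 t=4:+1/2488320 t=5:−1/24883200 = -1/11612160
⇒ 3j(7 7 6; 0 -2 2)² = 150/46189, sgn -1
4πI² = N·(3j₀)²·(3jₘ)² = 11250000/164109517
I = -1·√(0.0685518/4π) = -0.07385917

-0.073859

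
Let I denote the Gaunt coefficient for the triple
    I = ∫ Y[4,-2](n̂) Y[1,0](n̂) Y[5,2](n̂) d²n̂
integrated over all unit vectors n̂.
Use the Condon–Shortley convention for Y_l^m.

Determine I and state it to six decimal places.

0.225034

Rules hold: Σm=0, L=10 even, 3≤5≤5.
N = 9·3·11 = 297
Δ = 0!·8!·2!/11! = 1/495
Racah Σ t=0..0: t=0:+1/576 = 1/576
⇒ 3j(4 1 5; 0 0 0)² = 5/99, sgn -1
Racah Σ t=0..0: t=0:+1/1440 = 1/1440
⇒ 3j(4 1 5; -2 0 2)² = 7/165, sgn -1
4πI² = N·(3j₀)²·(3jₘ)² = 7/11
I = +1·√(0.636364/4π) = 0.22503380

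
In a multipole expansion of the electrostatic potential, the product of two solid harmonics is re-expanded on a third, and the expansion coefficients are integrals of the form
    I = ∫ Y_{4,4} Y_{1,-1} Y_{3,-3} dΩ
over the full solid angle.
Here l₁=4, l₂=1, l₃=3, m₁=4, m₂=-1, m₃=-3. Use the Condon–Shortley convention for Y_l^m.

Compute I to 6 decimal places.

Rules hold: Σm=0, L=8 even, 3≤3≤5.
N = 9·3·7 = 189
Δ = 2!·6!·0!/9! = 1/252
Racah Σ t=1..1: t=1:−1/36 = -1/36
⇒ 3j(4 1 3; 0 0 0)² = 4/63, sgn +1
Racah Σ t=0..0: t=0:+1/1440 = 1/1440
⇒ 3j(4 1 3; 4 -1 -3)² = 1/9, sgn +1
4πI² = N·(3j₀)²·(3jₘ)² = 4/3
I = +1·√(1.33333/4π) = 0.32573501

0.325735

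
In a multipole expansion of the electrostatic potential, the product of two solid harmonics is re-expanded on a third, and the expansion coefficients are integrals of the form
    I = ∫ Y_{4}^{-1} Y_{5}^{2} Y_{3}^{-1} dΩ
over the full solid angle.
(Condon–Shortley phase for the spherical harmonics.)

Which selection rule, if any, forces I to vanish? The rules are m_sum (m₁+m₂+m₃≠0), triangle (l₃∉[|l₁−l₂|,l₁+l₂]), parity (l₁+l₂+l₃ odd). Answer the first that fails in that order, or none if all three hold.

m₁+m₂+m₃ = -1 + 2 − 1 = 0  ✓
triangle: |4−5|=1 ≤ l₃=3 ≤ 4+5=9  ✓
parity: l₁+l₂+l₃ = 12 is even  ✓

none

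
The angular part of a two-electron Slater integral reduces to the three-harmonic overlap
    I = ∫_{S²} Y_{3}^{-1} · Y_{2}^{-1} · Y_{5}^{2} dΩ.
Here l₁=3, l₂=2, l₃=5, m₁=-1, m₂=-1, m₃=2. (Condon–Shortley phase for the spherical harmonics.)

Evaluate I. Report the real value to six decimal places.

0.245532

Checks pass: Σm=0; 10 even; l₃=5∈[1,5].
(2·3+1)(2·2+1)(2·5+1) = 385
Δ: 0! 6! 4! / 11! → 1/2310
sum: t=0:+1/144 = 1/144
3j²(3 2 5; 0 0 0) = Δ·Π!·Σ² = 10/231  (sign -1)
sum: t=0:+1/288 = 1/288
3j²(3 2 5; -1 -1 2) = Δ·Π!·Σ² = 1/22  (sign -1)
combine: 4πI² = 385·10/231·1/22 = 25/33
take √, sign +1: I = 0.24553200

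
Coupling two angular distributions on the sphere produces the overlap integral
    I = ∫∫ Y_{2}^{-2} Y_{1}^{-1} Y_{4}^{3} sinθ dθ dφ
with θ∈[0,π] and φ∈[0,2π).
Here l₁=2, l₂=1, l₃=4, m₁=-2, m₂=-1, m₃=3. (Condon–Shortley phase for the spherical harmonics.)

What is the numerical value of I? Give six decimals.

l₃=4 ∉ [1,3] — triangle fails ⇒ I = 0

0.000000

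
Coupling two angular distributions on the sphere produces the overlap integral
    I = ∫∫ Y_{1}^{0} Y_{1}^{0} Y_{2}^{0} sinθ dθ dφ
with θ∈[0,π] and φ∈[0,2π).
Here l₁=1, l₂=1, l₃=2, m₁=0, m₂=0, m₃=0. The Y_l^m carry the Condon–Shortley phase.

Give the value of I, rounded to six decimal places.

Rules hold: Σm=0, L=4 even, 0≤2≤2.
N = 3·3·5 = 45
Δ = 0!·2!·2!/5! = 1/30
Racah Σ t=0..0: t=0:+1/1 = 1/1
⇒ 3j(1 1 2; 0 0 0)² = 2/15, sgn +1
(m-triple is (0,0,0) — same symbol as above.)
4πI² = N·(3j₀)²·(3jₘ)² = 4/5
I = +1·√(0.8/4π) = 0.25231325

0.252313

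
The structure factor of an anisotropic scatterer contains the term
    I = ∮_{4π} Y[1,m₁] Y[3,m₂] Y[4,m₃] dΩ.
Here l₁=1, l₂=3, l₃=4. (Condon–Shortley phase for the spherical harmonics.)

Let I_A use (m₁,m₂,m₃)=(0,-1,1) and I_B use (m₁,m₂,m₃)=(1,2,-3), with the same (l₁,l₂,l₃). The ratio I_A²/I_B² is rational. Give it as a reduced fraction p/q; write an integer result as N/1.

Same 1,3,4: normalisation and zero-m 3j drop out of the ratio.
A: Δ: 0! 2! 6! / 9! → 1/252; sum: t=0:+1/48 = 1/48; 3j²(1 3 4; 0 -1 1) = Δ·Π!·Σ² = 5/84  (sign -1)
B: Δ: 0! 2! 6! / 9! → 1/252; sum: t=0:+1/240 = 1/240; 3j²(1 3 4; 1 2 -3) = Δ·Π!·Σ² = 1/12  (sign -1)
I_A²/I_B² = (5/84)/(1/12) = 5/7

5/7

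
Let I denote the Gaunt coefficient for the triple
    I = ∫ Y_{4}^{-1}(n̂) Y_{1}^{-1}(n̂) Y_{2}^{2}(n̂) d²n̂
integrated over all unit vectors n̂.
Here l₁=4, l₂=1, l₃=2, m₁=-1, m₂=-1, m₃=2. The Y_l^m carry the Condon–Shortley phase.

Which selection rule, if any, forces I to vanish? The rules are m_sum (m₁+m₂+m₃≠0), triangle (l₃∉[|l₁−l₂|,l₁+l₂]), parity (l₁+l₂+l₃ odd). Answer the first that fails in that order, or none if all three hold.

Σmᵢ = 0  ✓
l₃∈[|l₁−l₂|,l₁+l₂]=[3,5], have l₃=2  ✗
Σlᵢ = 7 ⇒ odd

triangle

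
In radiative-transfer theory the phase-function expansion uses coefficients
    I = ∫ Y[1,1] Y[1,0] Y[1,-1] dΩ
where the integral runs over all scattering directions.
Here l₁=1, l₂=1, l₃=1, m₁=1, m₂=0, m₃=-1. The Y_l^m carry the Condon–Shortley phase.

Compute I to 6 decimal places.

Σlᵢ=3 odd — θ-integrand is odd under cosθ→−cosθ; I=0

0.000000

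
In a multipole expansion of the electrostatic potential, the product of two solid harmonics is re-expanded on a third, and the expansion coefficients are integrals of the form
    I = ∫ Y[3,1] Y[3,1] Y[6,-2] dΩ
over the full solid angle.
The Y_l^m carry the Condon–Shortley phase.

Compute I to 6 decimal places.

0.242943

Checks pass: Σm=0; 12 even; l₃=6∈[0,6].
(2·3+1)(2·3+1)(2·6+1) = 637
Δ: 0! 6! 6! / 13! → 1/12012
sum: t=0:+1/1296 = 1/1296
3j²(3 3 6; 0 0 0) = Δ·Π!·Σ² = 100/3003  (sign +1)
sum: t=0:+1/2304 = 1/2304
3j²(3 3 6; 1 1 -2) = Δ·Π!·Σ² = 5/143  (sign +1)
combine: 4πI² = 637·100/3003·5/143 = 3500/4719
take √, sign +1: I = 0.24294284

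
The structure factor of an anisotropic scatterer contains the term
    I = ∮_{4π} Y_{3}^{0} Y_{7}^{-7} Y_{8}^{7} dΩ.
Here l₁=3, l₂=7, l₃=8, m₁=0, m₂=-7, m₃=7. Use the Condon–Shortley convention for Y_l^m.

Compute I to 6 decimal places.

Rules hold: Σm=0, L=18 even, 4≤8≤10.
N = 7·15·17 = 1785
Δ = 2!·4!·12!/19! = 1/5290740
Racah Σ t=0..2: t=0:+1/7257600 t=1:−1/2073600 t=2:+1/7257600 = -1/4838400
⇒ 3j(3 7 8; 0 0 0)² = 252/20995, sgn -1
Racah Σ t=0..0: t=0:+1/5748019200 = 1/5748019200
⇒ 3j(3 7 8; 0 -7 7)² = 91/3876, sgn -1
4πI² = N·(3j₀)²·(3jₘ)² = 3087/6137
I = +1·√(0.503015/4π) = 0.20007154

0.200072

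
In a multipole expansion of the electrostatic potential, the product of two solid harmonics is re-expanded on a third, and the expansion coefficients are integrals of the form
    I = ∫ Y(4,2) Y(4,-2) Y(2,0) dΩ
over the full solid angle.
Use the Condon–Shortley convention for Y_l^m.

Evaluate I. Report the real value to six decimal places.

0.065536

Rules hold: Σm=0, L=10 even, 0≤2≤8.
N = 9·9·5 = 405
Δ = 6!·2!·2!/11! = 1/13860
Racah Σ t=2..4: t=2:+1/192 t=3:−1/36 t=4:+1/192 = -5/288
⇒ 3j(4 4 2; 0 0 0)² = 20/693, sgn -1
Racah Σ t=0..2: t=0:+1/2880 t=1:−1/120 t=2:+1/192 = -1/360
⇒ 3j(4 4 2; 2 -2 0)² = 16/3465, sgn -1
4πI² = N·(3j₀)²·(3jₘ)² = 320/5929
I = +1·√(0.053972/4π) = 0.06553591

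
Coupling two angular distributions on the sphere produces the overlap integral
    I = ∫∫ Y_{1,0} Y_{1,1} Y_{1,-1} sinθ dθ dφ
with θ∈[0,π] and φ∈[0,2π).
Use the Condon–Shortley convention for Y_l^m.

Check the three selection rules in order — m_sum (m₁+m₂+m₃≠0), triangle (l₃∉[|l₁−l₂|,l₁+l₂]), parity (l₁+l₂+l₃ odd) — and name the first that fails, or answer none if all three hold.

parity

Σmᵢ = 0  ✓
l₃∈[|l₁−l₂|,l₁+l₂]=[0,2], have l₃=1  ✓
Σlᵢ = 3 ⇒ odd  ✗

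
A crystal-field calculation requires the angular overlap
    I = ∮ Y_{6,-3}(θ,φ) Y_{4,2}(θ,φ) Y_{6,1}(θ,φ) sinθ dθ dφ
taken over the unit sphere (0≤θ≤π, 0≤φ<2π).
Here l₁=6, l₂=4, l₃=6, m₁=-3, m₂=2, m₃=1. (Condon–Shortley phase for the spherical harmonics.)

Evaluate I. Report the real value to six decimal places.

0.036205

Checks pass: Σm=0; 16 even; l₃=6∈[2,10].
(2·6+1)(2·4+1)(2·6+1) = 1521
Δ: 4! 8! 4! / 17! → 1/15315300
sum: t=0:+1/829440 t=1:−1/25920 t=2:+1/9216 t=3:−1/25920 t=4:+1/829440 = 7/207360
3j²(6 4 6; 0 0 0) = Δ·Π!·Σ² = 28/2431  (sign +1)
sum: t=2:+1/483840 t=3:−1/51840 t=4:+1/69120 = -1/362880
3j²(6 4 6; -3 2 1) = Δ·Π!·Σ² = 16/17017  (sign +1)
combine: 4πI² = 1521·28/2431·16/17017 = 576/34969
take √, sign +1: I = 0.03620468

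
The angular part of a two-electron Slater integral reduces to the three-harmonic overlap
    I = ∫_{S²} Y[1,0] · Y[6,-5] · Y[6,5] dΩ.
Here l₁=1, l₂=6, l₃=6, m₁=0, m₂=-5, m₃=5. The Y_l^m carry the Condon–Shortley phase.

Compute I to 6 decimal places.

l₁+l₂+l₃=13 is odd: 3j(l;000)=0 ⇒ I=0

0.000000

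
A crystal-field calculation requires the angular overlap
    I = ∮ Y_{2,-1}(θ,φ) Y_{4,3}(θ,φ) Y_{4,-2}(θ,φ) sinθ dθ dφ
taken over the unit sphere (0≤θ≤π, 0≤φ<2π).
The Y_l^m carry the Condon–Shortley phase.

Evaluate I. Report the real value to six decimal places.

-0.187702

Rules hold: Σm=0, L=10 even, 2≤4≤6.
N = 5·9·9 = 405
Δ = 2!·2!·6!/11! = 1/13860
Racah Σ t=0..2: t=0:+1/192 t=1:−1/36 t=2:+1/192 = -5/288
⇒ 3j(2 4 4; 0 0 0)² = 20/693, sgn -1
Racah Σ t=1..2: t=1:−1/1440 t=2:+1/240 = 1/288
⇒ 3j(2 4 4; -1 3 -2)² = 5/132, sgn +1
4πI² = N·(3j₀)²·(3jₘ)² = 375/847
I = -1·√(0.442739/4π) = -0.18770204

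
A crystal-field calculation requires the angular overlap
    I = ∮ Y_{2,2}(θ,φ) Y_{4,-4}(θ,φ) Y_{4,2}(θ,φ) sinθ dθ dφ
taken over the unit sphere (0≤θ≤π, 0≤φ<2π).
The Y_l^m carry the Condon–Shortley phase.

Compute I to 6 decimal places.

-0.106180

Rules hold: Σm=0, L=10 even, 2≤4≤6.
N = 5·9·9 = 405
Δ = 2!·2!·6!/11! = 1/13860
Racah Σ t=0..2: t=0:+1/192 t=1:−1/36 t=2:+1/192 = -5/288
⇒ 3j(2 4 4; 0 0 0)² = 20/693, sgn -1
Racah Σ t=0..0: t=0:+1/2880 = 1/2880
⇒ 3j(2 4 4; 2 -4 2)² = 2/165, sgn +1
4πI² = N·(3j₀)²·(3jₘ)² = 120/847
I = -1·√(0.141677/4π) = -0.10618031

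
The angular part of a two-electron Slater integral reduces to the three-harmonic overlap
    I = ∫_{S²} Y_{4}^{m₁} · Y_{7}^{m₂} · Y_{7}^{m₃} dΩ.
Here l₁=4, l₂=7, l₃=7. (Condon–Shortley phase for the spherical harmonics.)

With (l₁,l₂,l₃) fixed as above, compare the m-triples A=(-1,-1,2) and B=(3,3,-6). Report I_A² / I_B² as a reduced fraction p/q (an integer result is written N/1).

1369/3003

Shared (l₁,l₂,l₃)=(4,7,7): N and (l;000)² cancel in I_A²/I_B².
A: Δ = 4!·4!·10!/19! = 1/58198140; Racah Σ t=1..4: t=1:−1/2073600 t=2:+1/414720 t=3:−1/725760 t=4:+1/11612160 = 37/58060800; ⇒ 3j(4 7 7; -1 -1 2)² = 4107/646646, sgn -1
B: Δ = 4!·4!·10!/19! = 1/58198140; Racah Σ t=0..1: t=0:+1/522547200 t=1:−1/52254720 = -1/58060800; ⇒ 3j(4 7 7; 3 3 -6)² = 9/646, sgn +1
I_A²/I_B² = (4107/646646)/(9/646) = 1369/3003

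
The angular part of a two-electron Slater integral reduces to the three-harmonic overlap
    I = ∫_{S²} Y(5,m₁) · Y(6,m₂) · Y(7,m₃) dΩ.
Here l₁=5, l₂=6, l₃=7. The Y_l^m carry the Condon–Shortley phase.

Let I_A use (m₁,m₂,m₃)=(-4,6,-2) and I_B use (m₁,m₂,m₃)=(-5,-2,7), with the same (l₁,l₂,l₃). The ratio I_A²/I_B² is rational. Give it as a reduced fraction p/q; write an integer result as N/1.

l's match ⇒ only the (l;m) 3-j factors differ between A and B.
A: triangle coeff Δ(5,6,7) = 1/174594420; Σ_t [4,4]: t=4:+1/116121600 = 1/116121600; (3j)²=27/8398 [(5 6 7; -4 6 -2)], sign=-1
B: triangle coeff Δ(5,6,7) = 1/174594420; Σ_t [4,4]: t=4:+1/696729600 = 1/696729600; (3j)²=7/1938 [(5 6 7; -5 -2 7)], sign=+1
I_A²/I_B² = (27/8398)/(7/1938) = 81/91

81/91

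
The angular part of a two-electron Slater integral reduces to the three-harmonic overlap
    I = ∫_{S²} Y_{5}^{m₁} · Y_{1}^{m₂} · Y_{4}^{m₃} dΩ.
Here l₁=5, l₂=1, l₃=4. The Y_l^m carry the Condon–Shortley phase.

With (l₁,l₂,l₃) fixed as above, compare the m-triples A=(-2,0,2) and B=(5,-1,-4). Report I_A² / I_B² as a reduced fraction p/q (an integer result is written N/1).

Same 5,1,4: normalisation and zero-m 3j drop out of the ratio.
A: Δ: 2! 8! 0! / 11! → 1/495; sum: t=1:−1/1440 = -1/1440; 3j²(5 1 4; -2 0 2) = Δ·Π!·Σ² = 7/165  (sign -1)
B: Δ: 2! 8! 0! / 11! → 1/495; sum: t=0:+1/80640 = 1/80640; 3j²(5 1 4; 5 -1 -4) = Δ·Π!·Σ² = 1/11  (sign +1)
I_A²/I_B² = (7/165)/(1/11) = 7/15

7/15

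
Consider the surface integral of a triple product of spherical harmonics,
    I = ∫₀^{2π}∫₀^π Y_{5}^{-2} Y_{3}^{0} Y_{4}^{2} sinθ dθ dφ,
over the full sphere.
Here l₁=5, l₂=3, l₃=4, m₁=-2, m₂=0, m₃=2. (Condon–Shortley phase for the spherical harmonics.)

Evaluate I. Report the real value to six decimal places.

0.022664

Rules hold: Σm=0, L=12 even, 2≤4≤8.
N = 11·7·9 = 693
Δ = 4!·6!·2!/13! = 1/180180
Racah Σ t=1..3: t=1:−1/576 t=2:+1/144 t=3:−1/576 = 1/288
⇒ 3j(5 3 4; 0 0 0)² = 20/1001, sgn +1
Racah Σ t=1..3: t=1:−1/8640 t=2:+1/480 t=3:−1/576 = 1/4320
⇒ 3j(5 3 4; -2 0 2)² = 1/2145, sgn +1
4πI² = N·(3j₀)²·(3jₘ)² = 12/1859
I = +1·√(0.00645508/4π) = 0.02266449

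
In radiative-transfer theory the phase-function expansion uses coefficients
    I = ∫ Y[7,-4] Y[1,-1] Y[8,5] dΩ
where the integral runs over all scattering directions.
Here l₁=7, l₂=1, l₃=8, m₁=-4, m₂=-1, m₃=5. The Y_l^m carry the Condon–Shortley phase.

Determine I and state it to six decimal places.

-0.270230

Checks pass: Σm=0; 16 even; l₃=8∈[6,8].
(2·7+1)(2·1+1)(2·8+1) = 765
Δ: 0! 14! 2! / 17! → 1/2040
sum: t=0:+1/25401600 = 1/25401600
3j²(7 1 8; 0 0 0) = Δ·Π!·Σ² = 8/255  (sign +1)
sum: t=0:+1/479001600 = 1/479001600
3j²(7 1 8; -4 -1 5) = Δ·Π!·Σ² = 13/340  (sign -1)
combine: 4πI² = 765·8/255·13/340 = 78/85
take √, sign -1: I = -0.27022959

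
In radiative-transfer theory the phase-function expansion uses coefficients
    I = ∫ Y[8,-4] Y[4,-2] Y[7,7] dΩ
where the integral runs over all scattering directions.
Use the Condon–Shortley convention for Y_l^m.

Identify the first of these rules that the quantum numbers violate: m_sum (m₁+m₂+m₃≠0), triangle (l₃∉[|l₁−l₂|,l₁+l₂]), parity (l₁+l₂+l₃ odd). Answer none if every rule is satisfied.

m_sum

azimuthal sum: -4 − 2 + 7 = 1  ✗
4 ≤ 7 ≤ 12 (triangle on l)
L = 8 + 4 + 7 = 19 (odd)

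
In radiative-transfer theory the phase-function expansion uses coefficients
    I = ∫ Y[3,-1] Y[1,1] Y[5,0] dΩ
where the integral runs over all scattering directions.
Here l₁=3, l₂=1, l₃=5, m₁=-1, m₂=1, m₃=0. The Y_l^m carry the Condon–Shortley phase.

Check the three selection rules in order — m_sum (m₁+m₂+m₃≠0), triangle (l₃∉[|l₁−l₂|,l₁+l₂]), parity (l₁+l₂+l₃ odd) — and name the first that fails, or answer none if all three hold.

triangle

m₁+m₂+m₃ = -1 + 1 + 0 = 0  ✓
triangle: |3−1|=2 ≤ l₃=5 ≤ 3+1=4  ✗
parity: l₁+l₂+l₃ = 9 is odd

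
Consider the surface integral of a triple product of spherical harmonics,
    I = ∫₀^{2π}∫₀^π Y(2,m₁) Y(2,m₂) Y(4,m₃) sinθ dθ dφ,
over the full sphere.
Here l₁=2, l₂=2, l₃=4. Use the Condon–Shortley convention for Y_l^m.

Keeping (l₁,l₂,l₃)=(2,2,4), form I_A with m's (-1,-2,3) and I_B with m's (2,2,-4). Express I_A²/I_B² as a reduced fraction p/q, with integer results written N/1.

Shared (l₁,l₂,l₃)=(2,2,4): N and (l;000)² cancel in I_A²/I_B².
A: Δ = 0!·4!·4!/9! = 1/630; Racah Σ t=0..0: t=0:+1/144 = 1/144; ⇒ 3j(2 2 4; -1 -2 3)² = 1/18, sgn -1
B: Δ = 0!·4!·4!/9! = 1/630; Racah Σ t=0..0: t=0:+1/576 = 1/576; ⇒ 3j(2 2 4; 2 2 -4)² = 1/9, sgn +1
I_A²/I_B² = (1/18)/(1/9) = 1/2

1/2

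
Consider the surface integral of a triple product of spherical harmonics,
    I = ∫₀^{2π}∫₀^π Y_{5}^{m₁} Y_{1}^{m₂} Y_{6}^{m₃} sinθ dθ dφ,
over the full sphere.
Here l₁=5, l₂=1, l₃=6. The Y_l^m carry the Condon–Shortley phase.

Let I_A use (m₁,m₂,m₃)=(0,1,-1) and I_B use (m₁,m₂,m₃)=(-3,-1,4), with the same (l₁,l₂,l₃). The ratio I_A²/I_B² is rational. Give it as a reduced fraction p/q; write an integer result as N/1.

Same 5,1,6: normalisation and zero-m 3j drop out of the ratio.
A: Δ: 0! 10! 2! / 13! → 1/858; sum: t=0:+1/28800 = 1/28800; 3j²(5 1 6; 0 1 -1) = Δ·Π!·Σ² = 7/286  (sign -1)
B: Δ: 0! 10! 2! / 13! → 1/858; sum: t=0:+1/161280 = 1/161280; 3j²(5 1 6; -3 -1 4) = Δ·Π!·Σ² = 15/286  (sign +1)
I_A²/I_B² = (7/286)/(15/286) = 7/15

7/15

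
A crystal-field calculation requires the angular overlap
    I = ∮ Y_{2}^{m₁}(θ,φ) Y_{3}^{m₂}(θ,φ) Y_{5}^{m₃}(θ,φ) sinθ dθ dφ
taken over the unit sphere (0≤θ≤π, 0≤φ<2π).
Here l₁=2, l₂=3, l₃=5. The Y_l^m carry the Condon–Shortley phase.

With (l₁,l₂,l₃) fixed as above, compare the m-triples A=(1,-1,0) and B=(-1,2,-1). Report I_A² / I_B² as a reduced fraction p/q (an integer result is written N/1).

25/12

Shared (l₁,l₂,l₃)=(2,3,5): N and (l;000)² cancel in I_A²/I_B².
A: Δ = 0!·4!·6!/11! = 1/2310; Racah Σ t=0..0: t=0:+1/288 = 1/288; ⇒ 3j(2 3 5; 1 -1 0)² = 5/231, sgn -1
B: Δ = 0!·4!·6!/11! = 1/2310; Racah Σ t=0..0: t=0:+1/720 = 1/720; ⇒ 3j(2 3 5; -1 2 -1)² = 4/385, sgn +1
I_A²/I_B² = (5/231)/(4/385) = 25/12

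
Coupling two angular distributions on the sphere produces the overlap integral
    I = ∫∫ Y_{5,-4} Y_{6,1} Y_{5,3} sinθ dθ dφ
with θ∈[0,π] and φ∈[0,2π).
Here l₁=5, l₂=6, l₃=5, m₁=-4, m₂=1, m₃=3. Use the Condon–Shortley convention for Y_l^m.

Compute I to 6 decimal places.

Checks pass: Σm=0; 16 even; l₃=5∈[1,11].
(2·5+1)(2·6+1)(2·5+1) = 1573
Δ: 6! 4! 6! / 17! → 1/28588560
sum: t=1:−1/345600 t=2:+1/13824 t=3:−1/5184 t=4:+1/13824 t=5:−1/345600 = -7/129600
3j²(5 6 5; 0 0 0) = Δ·Π!·Σ² = 80/7293  (sign +1)
sum: t=5:−1/138240 t=6:+1/518400 = -11/2073600
3j²(5 6 5; -4 1 3) = Δ·Π!·Σ² = 77/4420  (sign -1)
combine: 4πI² = 1573·80/7293·77/4420 = 3388/11271
take √, sign -1: I = -0.15466268

-0.154663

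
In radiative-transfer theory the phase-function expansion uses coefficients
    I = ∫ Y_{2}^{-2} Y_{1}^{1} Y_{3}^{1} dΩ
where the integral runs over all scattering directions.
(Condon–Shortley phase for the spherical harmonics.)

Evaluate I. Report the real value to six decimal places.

Checks pass: Σm=0; 6 even; l₃=3∈[1,3].
(2·2+1)(2·1+1)(2·3+1) = 105
Δ: 0! 4! 2! / 7! → 1/105
sum: t=0:+1/4 = 1/4
3j²(2 1 3; 0 0 0) = Δ·Π!·Σ² = 3/35  (sign -1)
sum: t=0:+1/48 = 1/48
3j²(2 1 3; -2 1 1) = Δ·Π!·Σ² = 1/105  (sign +1)
combine: 4πI² = 105·3/35·1/105 = 3/35
take √, sign -1: I = -0.08258890

-0.082589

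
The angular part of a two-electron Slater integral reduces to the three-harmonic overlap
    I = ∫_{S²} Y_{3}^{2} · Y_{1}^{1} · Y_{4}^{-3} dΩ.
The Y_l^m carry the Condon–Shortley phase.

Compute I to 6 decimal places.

Checks pass: Σm=0; 8 even; l₃=4∈[2,4].
(2·3+1)(2·1+1)(2·4+1) = 189
Δ: 0! 6! 2! / 9! → 1/252
sum: t=0:+1/36 = 1/36
3j²(3 1 4; 0 0 0) = Δ·Π!·Σ² = 4/63  (sign +1)
sum: t=0:+1/240 = 1/240
3j²(3 1 4; 2 1 -3) = Δ·Π!·Σ² = 1/12  (sign -1)
combine: 4πI² = 189·4/63·1/12 = 1/1
take √, sign -1: I = -0.28209479

-0.282095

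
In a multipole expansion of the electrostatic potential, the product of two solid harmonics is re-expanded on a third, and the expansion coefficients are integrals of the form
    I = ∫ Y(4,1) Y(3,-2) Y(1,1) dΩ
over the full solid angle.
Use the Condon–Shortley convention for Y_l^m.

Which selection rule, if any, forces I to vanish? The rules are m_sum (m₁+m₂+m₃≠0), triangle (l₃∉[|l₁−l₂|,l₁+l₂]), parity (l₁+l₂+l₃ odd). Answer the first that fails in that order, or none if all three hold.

none

Σmᵢ = 0  ✓
l₃∈[|l₁−l₂|,l₁+l₂]=[1,7], have l₃=1  ✓
Σlᵢ = 8 ⇒ even  ✓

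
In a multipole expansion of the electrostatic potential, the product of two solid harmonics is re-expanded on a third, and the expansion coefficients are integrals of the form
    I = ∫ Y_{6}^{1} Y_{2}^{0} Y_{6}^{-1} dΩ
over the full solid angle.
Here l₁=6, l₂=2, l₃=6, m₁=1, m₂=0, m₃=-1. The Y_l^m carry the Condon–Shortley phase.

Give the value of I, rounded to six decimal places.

m-sum 0 ✓  L=14 even ✓  4≤6≤8 ✓
Π(2lᵢ+1) = 13×5×13 = 845
triangle coeff Δ(6,2,6) = 1/90090
Σ_t [0,2]: t=0:+1/69120 t=1:−1/14400 t=2:+1/69120 = -7/172800
(3j)²=14/715 [(6 2 6; 0 0 0)], sign=-1
Σ_t [0,2]: t=0:+1/57600 t=1:−1/17280 t=2:+1/120960 = -13/403200
(3j)²=13/770 [(6 2 6; 1 0 -1)], sign=+1
⇒ 4πI² = 169/605
I = (-1)√(169/605/(4π)) = -0.14909419

-0.149094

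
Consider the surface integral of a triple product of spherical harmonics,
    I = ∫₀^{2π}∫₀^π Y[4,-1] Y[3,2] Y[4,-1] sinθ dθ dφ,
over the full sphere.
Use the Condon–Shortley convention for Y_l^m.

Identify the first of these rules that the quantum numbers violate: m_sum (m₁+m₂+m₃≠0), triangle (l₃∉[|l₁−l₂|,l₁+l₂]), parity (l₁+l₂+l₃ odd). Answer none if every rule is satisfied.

parity

m₁+m₂+m₃ = -1 + 2 − 1 = 0  ✓
triangle: |4−3|=1 ≤ l₃=4 ≤ 4+3=7  ✓
parity: l₁+l₂+l₃ = 11 is odd  ✗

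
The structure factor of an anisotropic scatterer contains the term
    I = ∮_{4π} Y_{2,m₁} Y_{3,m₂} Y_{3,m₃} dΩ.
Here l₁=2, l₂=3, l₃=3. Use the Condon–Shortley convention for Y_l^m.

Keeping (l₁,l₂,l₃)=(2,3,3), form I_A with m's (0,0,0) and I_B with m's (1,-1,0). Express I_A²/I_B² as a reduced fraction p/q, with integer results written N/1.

8/1

Same 2,3,3: normalisation and zero-m 3j drop out of the ratio.
A: Δ: 2! 2! 4! / 9! → 1/3780; sum: t=0:+1/24 t=1:−1/4 t=2:+1/24 = -1/6; 3j²(2 3 3; 0 0 0) = Δ·Π!·Σ² = 4/105  (sign +1)
B: Δ: 2! 2! 4! / 9! → 1/3780; sum: t=0:+1/8 t=1:−1/12 = 1/24; 3j²(2 3 3; 1 -1 0) = Δ·Π!·Σ² = 1/210  (sign -1)
I_A²/I_B² = (4/105)/(1/210) = 8/1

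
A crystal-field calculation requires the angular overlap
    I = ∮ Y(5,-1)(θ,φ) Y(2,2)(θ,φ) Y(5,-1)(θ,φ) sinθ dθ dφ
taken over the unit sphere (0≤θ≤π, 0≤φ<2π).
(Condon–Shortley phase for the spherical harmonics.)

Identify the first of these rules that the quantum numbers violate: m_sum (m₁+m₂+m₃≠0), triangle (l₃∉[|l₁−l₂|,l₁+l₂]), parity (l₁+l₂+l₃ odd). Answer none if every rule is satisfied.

none

m₁+m₂+m₃ = -1 + 2 − 1 = 0  ✓
triangle: |5−2|=3 ≤ l₃=5 ≤ 5+2=7  ✓
parity: l₁+l₂+l₃ = 12 is even  ✓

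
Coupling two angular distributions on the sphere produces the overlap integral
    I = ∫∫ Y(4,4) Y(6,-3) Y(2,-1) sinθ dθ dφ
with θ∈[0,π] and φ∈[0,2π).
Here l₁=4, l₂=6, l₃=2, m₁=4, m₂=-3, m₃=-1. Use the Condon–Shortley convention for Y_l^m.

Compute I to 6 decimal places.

Checks pass: Σm=0; 12 even; l₃=2∈[2,10].
(2·4+1)(2·6+1)(2·2+1) = 585
Δ: 8! 0! 4! / 13! → 1/6435
sum: t=4:+1/2304 = 1/2304
3j²(4 6 2; 0 0 0) = Δ·Π!·Σ² = 5/143  (sign +1)
sum: t=0:+1/241920 = 1/241920
3j²(4 6 2; 4 -3 -1) = Δ·Π!·Σ² = 1/715  (sign -1)
combine: 4πI² = 585·5/143·1/715 = 45/1573
take √, sign -1: I = -0.04771303

-0.047713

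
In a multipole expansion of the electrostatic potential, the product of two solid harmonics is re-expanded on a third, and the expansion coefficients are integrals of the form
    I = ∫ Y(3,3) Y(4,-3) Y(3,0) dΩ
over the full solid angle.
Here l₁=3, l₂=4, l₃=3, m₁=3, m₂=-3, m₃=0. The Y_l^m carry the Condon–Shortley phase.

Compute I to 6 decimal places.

m-sum 0 ✓  L=10 even ✓  1≤3≤7 ✓
Π(2lᵢ+1) = 7×9×7 = 441
triangle coeff Δ(3,4,3) = 1/34650
Σ_t [1,3]: t=1:−1/72 t=2:+1/16 t=3:−1/72 = 5/144
(3j)²=2/77 [(3 4 3; 0 0 0)], sign=-1
Σ_t [0,0]: t=0:+1/288 = 1/288
(3j)²=1/22 [(3 4 3; 3 -3 0)], sign=-1
⇒ 4πI² = 63/121
I = (+1)√(63/121/(4π)) = 0.20355073

0.203551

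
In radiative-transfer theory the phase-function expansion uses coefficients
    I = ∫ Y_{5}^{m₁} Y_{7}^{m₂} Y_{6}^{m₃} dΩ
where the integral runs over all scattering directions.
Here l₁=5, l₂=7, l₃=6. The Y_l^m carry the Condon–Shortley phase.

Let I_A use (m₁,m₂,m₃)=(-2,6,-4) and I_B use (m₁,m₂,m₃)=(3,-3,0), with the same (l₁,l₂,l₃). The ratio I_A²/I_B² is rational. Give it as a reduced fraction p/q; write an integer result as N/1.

143/6048

Same 5,7,6: normalisation and zero-m 3j drop out of the ratio.
A: Δ: 6! 4! 8! / 19! → 1/174594420; sum: t=5:−1/19353600 t=6:+1/21772800 = -1/174182400; 3j²(5 7 6; -2 6 -4) = Δ·Π!·Σ² = 1/3876  (sign -1)
B: Δ: 6! 4! 8! / 19! → 1/174594420; sum: t=0:+1/1658880 t=1:−1/518400 t=2:+1/1658880 = -1/1382400; 3j²(5 7 6; 3 -3 0) = Δ·Π!·Σ² = 504/46189  (sign -1)
I_A²/I_B² = (1/3876)/(504/46189) = 143/6048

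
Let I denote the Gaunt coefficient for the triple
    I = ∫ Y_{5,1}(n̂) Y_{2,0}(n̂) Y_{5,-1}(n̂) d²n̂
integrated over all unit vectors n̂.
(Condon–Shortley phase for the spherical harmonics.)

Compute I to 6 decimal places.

-0.145565

Checks pass: Σm=0; 12 even; l₃=5∈[3,7].
(2·5+1)(2·2+1)(2·5+1) = 605
Δ: 2! 8! 2! / 13! → 1/38610
sum: t=0:+1/2880 t=1:−1/576 t=2:+1/2880 = -1/960
3j²(5 2 5; 0 0 0) = Δ·Π!·Σ² = 10/429  (sign +1)
sum: t=0:+1/2304 t=1:−1/720 t=2:+1/5760 = -1/1280
3j²(5 2 5; 1 0 -1) = Δ·Π!·Σ² = 27/1430  (sign -1)
combine: 4πI² = 605·10/429·27/1430 = 45/169
take √, sign -1: I = -0.14556534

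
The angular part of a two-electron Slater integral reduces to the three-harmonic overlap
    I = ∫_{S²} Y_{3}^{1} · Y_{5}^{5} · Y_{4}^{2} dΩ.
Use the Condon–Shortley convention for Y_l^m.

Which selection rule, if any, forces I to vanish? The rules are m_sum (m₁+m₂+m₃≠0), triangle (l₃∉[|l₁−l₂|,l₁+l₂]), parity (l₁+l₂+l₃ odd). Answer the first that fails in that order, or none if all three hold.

azimuthal sum: 1 + 5 + 2 = 8  ✗
2 ≤ 4 ≤ 8 (triangle on l)
L = 3 + 5 + 4 = 12 (even)

m_sum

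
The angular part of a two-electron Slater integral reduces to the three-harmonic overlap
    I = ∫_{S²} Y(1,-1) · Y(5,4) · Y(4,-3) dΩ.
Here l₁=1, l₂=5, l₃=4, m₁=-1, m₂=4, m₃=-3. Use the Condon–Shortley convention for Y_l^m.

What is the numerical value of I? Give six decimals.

Rules hold: Σm=0, L=10 even, 4≤4≤6.
N = 3·11·9 = 297
Δ = 2!·0!·8!/11! = 1/495
Racah Σ t=1..1: t=1:−1/576 = -1/576
⇒ 3j(1 5 4; 0 0 0)² = 5/99, sgn -1
Racah Σ t=2..2: t=2:+1/10080 = 1/10080
⇒ 3j(1 5 4; -1 4 -3)² = 4/55, sgn -1
4πI² = N·(3j₀)²·(3jₘ)² = 12/11
I = +1·√(1.09091/4π) = 0.29463840

0.294638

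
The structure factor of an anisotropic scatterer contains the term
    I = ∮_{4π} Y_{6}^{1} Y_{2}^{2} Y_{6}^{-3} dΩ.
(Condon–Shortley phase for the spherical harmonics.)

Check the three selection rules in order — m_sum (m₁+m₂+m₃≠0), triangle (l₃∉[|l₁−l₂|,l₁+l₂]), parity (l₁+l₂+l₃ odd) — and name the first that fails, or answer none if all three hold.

Σmᵢ = 0  ✓
l₃∈[|l₁−l₂|,l₁+l₂]=[4,8], have l₃=6  ✓
Σlᵢ = 14 ⇒ even  ✓

none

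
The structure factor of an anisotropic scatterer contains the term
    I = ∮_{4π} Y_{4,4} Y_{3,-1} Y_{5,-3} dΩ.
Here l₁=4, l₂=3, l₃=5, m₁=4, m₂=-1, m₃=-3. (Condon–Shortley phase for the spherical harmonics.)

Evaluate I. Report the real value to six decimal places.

0.169606

Checks pass: Σm=0; 12 even; l₃=5∈[1,7].
(2·4+1)(2·3+1)(2·5+1) = 693
Δ: 2! 6! 4! / 13! → 1/180180
sum: t=0:+1/576 t=1:−1/144 t=2:+1/576 = -1/288
3j²(4 3 5; 0 0 0) = Δ·Π!·Σ² = 20/1001  (sign +1)
sum: t=0:+1/5760 = 1/5760
3j²(4 3 5; 4 -1 -3) = Δ·Π!·Σ² = 56/2145  (sign +1)
combine: 4πI² = 693·20/1001·56/2145 = 672/1859
take √, sign +1: I = 0.16960553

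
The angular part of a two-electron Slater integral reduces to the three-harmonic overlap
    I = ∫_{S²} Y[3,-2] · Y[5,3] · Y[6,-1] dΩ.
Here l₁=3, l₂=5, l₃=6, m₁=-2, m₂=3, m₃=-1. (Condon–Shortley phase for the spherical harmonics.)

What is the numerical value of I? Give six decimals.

Checks pass: Σm=0; 14 even; l₃=6∈[2,8].
(2·3+1)(2·5+1)(2·6+1) = 1001
Δ: 2! 4! 8! / 15! → 1/675675
sum: t=0:+1/8640 t=1:−1/2304 t=2:+1/8640 = -7/34560
3j²(3 5 6; 0 0 0) = Δ·Π!·Σ² = 7/429  (sign -1)
sum: t=1:−1/120960 t=2:+1/17280 = 1/20160
3j²(3 5 6; -2 3 -1) = Δ·Π!·Σ² = 64/3003  (sign -1)
combine: 4πI² = 1001·7/429·64/3003 = 448/1287
take √, sign +1: I = 0.16643505

0.166435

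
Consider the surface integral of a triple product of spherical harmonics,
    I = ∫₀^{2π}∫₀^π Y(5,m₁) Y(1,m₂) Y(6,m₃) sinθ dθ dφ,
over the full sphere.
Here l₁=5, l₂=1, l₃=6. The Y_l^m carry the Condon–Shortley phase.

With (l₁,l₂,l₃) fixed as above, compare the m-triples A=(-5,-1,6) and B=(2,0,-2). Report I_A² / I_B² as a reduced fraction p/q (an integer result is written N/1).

33/16

Shared (l₁,l₂,l₃)=(5,1,6): N and (l;000)² cancel in I_A²/I_B².
A: Δ = 0!·10!·2!/13! = 1/858; Racah Σ t=0..0: t=0:+1/7257600 = 1/7257600; ⇒ 3j(5 1 6; -5 -1 6)² = 1/13, sgn +1
B: Δ = 0!·10!·2!/13! = 1/858; Racah Σ t=0..0: t=0:+1/30240 = 1/30240; ⇒ 3j(5 1 6; 2 0 -2)² = 16/429, sgn +1
I_A²/I_B² = (1/13)/(16/429) = 33/16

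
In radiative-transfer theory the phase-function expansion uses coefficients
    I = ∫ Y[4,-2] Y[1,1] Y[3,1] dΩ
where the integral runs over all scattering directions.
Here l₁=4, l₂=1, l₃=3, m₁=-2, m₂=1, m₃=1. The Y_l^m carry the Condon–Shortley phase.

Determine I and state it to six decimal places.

0.238414

Checks pass: Σm=0; 8 even; l₃=3∈[3,5].
(2·4+1)(2·1+1)(2·3+1) = 189
Δ: 2! 6! 0! / 9! → 1/252
sum: t=1:−1/36 = -1/36
3j²(4 1 3; 0 0 0) = Δ·Π!·Σ² = 4/63  (sign +1)
sum: t=2:+1/96 = 1/96
3j²(4 1 3; -2 1 1) = Δ·Π!·Σ² = 5/84  (sign +1)
combine: 4πI² = 189·4/63·5/84 = 5/7
take √, sign +1: I = 0.23841361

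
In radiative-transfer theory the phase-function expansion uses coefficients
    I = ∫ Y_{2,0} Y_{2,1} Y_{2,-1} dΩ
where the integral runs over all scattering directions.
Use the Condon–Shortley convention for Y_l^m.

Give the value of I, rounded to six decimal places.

Checks pass: Σm=0; 6 even; l₃=2∈[0,4].
(2·2+1)(2·2+1)(2·2+1) = 125
Δ: 2! 2! 2! / 7! → 1/630
sum: t=0:+1/8 t=1:−1/1 t=2:+1/8 = -3/4
3j²(2 2 2; 0 0 0) = Δ·Π!·Σ² = 2/35  (sign -1)
sum: t=1:−1/2 t=2:+1/4 = -1/4
3j²(2 2 2; 0 1 -1) = Δ·Π!·Σ² = 1/70  (sign +1)
combine: 4πI² = 125·2/35·1/70 = 5/49
take √, sign -1: I = -0.09011188

-0.090112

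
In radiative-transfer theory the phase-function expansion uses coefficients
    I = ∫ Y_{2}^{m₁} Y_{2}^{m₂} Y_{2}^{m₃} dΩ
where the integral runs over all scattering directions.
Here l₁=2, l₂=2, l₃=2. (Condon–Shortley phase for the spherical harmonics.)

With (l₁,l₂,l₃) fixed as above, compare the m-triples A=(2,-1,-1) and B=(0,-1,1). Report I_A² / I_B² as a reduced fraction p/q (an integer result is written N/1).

l's match ⇒ only the (l;m) 3-j factors differ between A and B.
A: triangle coeff Δ(2,2,2) = 1/630; Σ_t [0,0]: t=0:+1/4 = 1/4; (3j)²=3/35 [(2 2 2; 2 -1 -1)], sign=-1
B: triangle coeff Δ(2,2,2) = 1/630; Σ_t [0,1]: t=0:+1/4 t=1:−1/2 = -1/4; (3j)²=1/70 [(2 2 2; 0 -1 1)], sign=+1
I_A²/I_B² = (3/35)/(1/70) = 6/1

6/1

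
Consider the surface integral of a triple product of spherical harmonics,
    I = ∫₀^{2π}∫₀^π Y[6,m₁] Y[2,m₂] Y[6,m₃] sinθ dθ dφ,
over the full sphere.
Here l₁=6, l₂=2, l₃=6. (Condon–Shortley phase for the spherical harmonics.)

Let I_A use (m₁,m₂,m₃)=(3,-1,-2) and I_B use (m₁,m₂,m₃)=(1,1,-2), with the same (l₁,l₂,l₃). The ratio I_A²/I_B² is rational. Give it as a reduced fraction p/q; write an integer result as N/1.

5/2

l's match ⇒ only the (l;m) 3-j factors differ between A and B.
A: triangle coeff Δ(6,2,6) = 1/90090; Σ_t [0,1]: t=0:+1/60480 t=1:−1/161280 = 1/96768; (3j)²=15/1001 [(6 2 6; 3 -1 -2)], sign=+1
B: triangle coeff Δ(6,2,6) = 1/90090; Σ_t [1,2]: t=1:−1/34560 t=2:+1/60480 = -1/80640; (3j)²=6/1001 [(6 2 6; 1 1 -2)], sign=-1
I_A²/I_B² = (15/1001)/(6/1001) = 5/2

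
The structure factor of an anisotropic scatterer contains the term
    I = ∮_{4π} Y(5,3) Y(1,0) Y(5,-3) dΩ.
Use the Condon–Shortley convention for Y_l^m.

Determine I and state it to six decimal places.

0.000000

Σlᵢ=11 odd — θ-integrand is odd under cosθ→−cosθ; I=0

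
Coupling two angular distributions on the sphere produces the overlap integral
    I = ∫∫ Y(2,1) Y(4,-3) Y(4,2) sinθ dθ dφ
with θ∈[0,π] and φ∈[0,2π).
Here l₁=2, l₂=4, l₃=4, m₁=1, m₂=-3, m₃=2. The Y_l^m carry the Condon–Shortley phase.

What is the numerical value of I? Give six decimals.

Checks pass: Σm=0; 10 even; l₃=4∈[2,6].
(2·2+1)(2·4+1)(2·4+1) = 405
Δ: 2! 2! 6! / 11! → 1/13860
sum: t=0:+1/192 t=1:−1/36 t=2:+1/192 = -5/288
3j²(2 4 4; 0 0 0) = Δ·Π!·Σ² = 20/693  (sign -1)
sum: t=0:+1/240 t=1:−1/1440 = 1/288
3j²(2 4 4; 1 -3 2) = Δ·Π!·Σ² = 5/132  (sign +1)
combine: 4πI² = 405·20/693·5/132 = 375/847
take √, sign -1: I = -0.18770204

-0.187702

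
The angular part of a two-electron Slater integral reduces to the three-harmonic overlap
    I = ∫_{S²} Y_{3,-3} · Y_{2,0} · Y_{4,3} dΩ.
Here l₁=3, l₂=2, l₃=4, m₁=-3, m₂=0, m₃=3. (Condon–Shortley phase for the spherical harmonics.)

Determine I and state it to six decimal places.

0.000000

Σlᵢ=9 odd — θ-integrand is odd under cosθ→−cosθ; I=0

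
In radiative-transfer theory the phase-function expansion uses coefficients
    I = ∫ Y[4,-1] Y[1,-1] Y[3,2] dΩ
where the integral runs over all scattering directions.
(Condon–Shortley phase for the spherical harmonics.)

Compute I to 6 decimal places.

m-sum 0 ✓  L=8 even ✓  3≤3≤5 ✓
Π(2lᵢ+1) = 9×3×7 = 189
triangle coeff Δ(4,1,3) = 1/252
Σ_t [1,1]: t=1:−1/36 = -1/36
(3j)²=4/63 [(4 1 3; 0 0 0)], sign=+1
Σ_t [0,0]: t=0:+1/240 = 1/240
(3j)²=1/84 [(4 1 3; -1 -1 2)], sign=-1
⇒ 4πI² = 1/7
I = (-1)√(1/7/(4π)) = -0.10662181

-0.106622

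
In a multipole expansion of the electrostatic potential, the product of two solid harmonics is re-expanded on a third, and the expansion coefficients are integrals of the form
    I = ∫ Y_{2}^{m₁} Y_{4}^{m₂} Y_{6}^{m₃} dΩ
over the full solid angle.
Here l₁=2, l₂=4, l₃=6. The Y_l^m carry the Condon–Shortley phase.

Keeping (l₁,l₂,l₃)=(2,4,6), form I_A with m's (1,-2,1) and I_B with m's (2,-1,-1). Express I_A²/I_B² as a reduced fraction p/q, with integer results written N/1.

l's match ⇒ only the (l;m) 3-j factors differ between A and B.
A: triangle coeff Δ(2,4,6) = 1/6435; Σ_t [0,0]: t=0:+1/8640 = 1/8640; (3j)²=14/1287 [(2 4 6; 1 -2 1)], sign=-1
B: triangle coeff Δ(2,4,6) = 1/6435; Σ_t [0,0]: t=0:+1/17280 = 1/17280; (3j)²=7/1287 [(2 4 6; 2 -1 -1)], sign=-1
I_A²/I_B² = (14/1287)/(7/1287) = 2/1

2/1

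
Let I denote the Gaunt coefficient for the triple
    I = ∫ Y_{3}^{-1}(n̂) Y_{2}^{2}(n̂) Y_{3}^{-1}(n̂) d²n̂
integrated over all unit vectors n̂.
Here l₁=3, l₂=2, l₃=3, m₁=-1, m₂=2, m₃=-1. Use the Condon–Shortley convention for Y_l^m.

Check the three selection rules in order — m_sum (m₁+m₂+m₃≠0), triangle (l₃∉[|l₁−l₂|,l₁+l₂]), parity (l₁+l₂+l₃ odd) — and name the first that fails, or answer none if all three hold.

m₁+m₂+m₃ = -1 + 2 − 1 = 0  ✓
triangle: |3−2|=1 ≤ l₃=3 ≤ 3+2=5  ✓
parity: l₁+l₂+l₃ = 8 is even  ✓

none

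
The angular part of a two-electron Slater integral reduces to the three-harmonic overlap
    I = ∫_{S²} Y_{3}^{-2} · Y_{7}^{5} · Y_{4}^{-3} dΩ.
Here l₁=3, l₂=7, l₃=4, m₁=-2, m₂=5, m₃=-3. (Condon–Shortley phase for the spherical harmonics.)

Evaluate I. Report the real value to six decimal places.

-0.268170

Rules hold: Σm=0, L=14 even, 4≤4≤10.
N = 7·15·9 = 945
Δ = 6!·0!·8!/15! = 1/45045
Racah Σ t=3..3: t=3:−1/20736 = -1/20736
⇒ 3j(3 7 4; 0 0 0)² = 35/1287, sgn -1
Racah Σ t=5..5: t=5:−1/604800 = -1/604800
⇒ 3j(3 7 4; -2 5 -3)² = 16/455, sgn +1
4πI² = N·(3j₀)²·(3jₘ)² = 1680/1859
I = -1·√(0.903712/4π) = -0.26816989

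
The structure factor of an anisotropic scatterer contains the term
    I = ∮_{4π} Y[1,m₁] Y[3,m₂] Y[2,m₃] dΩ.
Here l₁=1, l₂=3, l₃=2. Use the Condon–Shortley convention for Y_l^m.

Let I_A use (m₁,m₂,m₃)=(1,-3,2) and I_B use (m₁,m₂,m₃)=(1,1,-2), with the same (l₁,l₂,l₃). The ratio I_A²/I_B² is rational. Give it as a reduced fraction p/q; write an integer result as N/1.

15/1

Shared (l₁,l₂,l₃)=(1,3,2): N and (l;000)² cancel in I_A²/I_B².
A: Δ = 2!·0!·4!/7! = 1/105; Racah Σ t=0..0: t=0:+1/48 = 1/48; ⇒ 3j(1 3 2; 1 -3 2)² = 1/7, sgn +1
B: Δ = 2!·0!·4!/7! = 1/105; Racah Σ t=0..0: t=0:+1/48 = 1/48; ⇒ 3j(1 3 2; 1 1 -2)² = 1/105, sgn +1
I_A²/I_B² = (1/7)/(1/105) = 15/1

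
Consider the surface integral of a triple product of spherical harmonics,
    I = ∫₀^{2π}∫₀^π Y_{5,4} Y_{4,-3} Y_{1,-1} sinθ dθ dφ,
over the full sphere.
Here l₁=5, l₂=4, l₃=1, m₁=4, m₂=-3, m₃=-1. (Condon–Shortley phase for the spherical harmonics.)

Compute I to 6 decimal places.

Checks pass: Σm=0; 10 even; l₃=1∈[1,9].
(2·5+1)(2·4+1)(2·1+1) = 297
Δ: 8! 2! 0! / 11! → 1/495
sum: t=4:+1/576 = 1/576
3j²(5 4 1; 0 0 0) = Δ·Π!·Σ² = 5/99  (sign -1)
sum: t=1:−1/10080 = -1/10080
3j²(5 4 1; 4 -3 -1) = Δ·Π!·Σ² = 4/55  (sign -1)
combine: 4πI² = 297·5/99·4/55 = 12/11
take √, sign +1: I = 0.29463840

0.294638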